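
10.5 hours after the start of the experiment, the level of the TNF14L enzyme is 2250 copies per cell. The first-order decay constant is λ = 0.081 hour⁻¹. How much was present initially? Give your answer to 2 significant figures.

t½ = ln 2 / λ = 0.69315 / 0.081 ≈ 8.5574 hours.
Number of half-lives elapsed: n = 10.5/8.5574 ≈ 1.227.
A₀ = A × 2^n = 2250 × 2^1.227 = 2250 × 2.3408 ≈ 5266.8 copies per cell.

5300 copies per cell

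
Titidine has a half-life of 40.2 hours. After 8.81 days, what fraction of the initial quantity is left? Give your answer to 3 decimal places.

0.026

8.81 days = 211.44 hours.
n = 211.44/40.2 ≈ 5.2597 half-lives.
Fraction remaining = (1/2)^5.2597 ≈ 0.026102.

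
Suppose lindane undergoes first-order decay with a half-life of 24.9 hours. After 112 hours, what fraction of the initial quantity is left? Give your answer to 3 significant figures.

0.0443

n = 112/24.9 ≈ 4.498 half-lives.
Fraction remaining = (1/2)^4.498 ≈ 0.044256.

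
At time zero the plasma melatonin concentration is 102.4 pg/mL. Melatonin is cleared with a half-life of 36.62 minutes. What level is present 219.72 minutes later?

1.6 pg/mL

Elapsed time is 6 half-lives (219.72/36.62).
Each half-life halves the amount: 102.4 × (1/2)^6 = 102.4/64 = 1.6 pg/mL.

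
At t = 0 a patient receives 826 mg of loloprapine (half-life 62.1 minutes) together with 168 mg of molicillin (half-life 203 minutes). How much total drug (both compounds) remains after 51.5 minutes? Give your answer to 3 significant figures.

606 mg

loloprapine: 826 × (1/2)^(51.5/62.1) = 826 × (1/2)^0.82931 ≈ 464.87 mg.
molicillin: 168 × (1/2)^(51.5/203) = 168 × (1/2)^0.25369 ≈ 140.91 mg.
Total = 464.87 + 140.91 ≈ 605.78 mg.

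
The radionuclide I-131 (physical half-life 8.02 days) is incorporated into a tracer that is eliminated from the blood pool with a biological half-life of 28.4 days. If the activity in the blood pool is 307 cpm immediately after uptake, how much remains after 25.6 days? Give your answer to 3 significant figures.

1/t_eff = 1/t_phys + 1/t_biol = 1/8.02 + 1/28.4 = 0.1599 per day.
t_eff = 8.02 × 28.4 / (8.02 + 28.4) ≈ 6.2539 days.
Remaining = 307 × (1/2)^(25.6/6.2539) = 307 × (1/2)^4.0934 ≈ 17.984 cpm.

18.0 cpm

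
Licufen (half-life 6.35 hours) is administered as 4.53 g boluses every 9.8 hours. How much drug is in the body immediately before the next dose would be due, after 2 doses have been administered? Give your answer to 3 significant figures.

2.09 g

The 2 doses were given 19.6, 9.8 hours ago.
Total = 4.53·(1/2)^(19.6/6.35) + 4.53·(1/2)^(9.8/6.35)
      = 0.53325 + 1.5542 ≈ 2.0875 g.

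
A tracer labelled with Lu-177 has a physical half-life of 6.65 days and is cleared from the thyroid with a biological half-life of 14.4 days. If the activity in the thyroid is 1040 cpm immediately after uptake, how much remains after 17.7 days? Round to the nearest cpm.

1/t_eff = 1/t_phys + 1/t_biol = 1/6.65 + 1/14.4 = 0.21982 per day.
t_eff = 6.65 × 14.4 / (6.65 + 14.4) ≈ 4.5492 days.
Remaining = 1040 × (1/2)^(17.7/4.5492) = 1040 × (1/2)^3.8908 ≈ 70.11 cpm.

70 cpm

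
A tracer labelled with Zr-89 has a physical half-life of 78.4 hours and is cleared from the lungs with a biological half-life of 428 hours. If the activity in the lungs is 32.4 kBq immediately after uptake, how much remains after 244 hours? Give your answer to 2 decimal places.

1/t_eff = 1/t_phys + 1/t_biol = 1/78.4 + 1/428 = 0.015092 per hour.
t_eff = 78.4 × 428 / (78.4 + 428) ≈ 66.262 hours.
Remaining = 32.4 × (1/2)^(244/66.262) = 32.4 × (1/2)^3.6823 ≈ 2.5238 kBq.

2.52 kBq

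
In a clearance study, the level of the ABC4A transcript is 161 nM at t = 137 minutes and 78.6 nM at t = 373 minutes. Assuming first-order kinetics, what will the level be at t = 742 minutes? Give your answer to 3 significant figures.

25.6 nM

Over Δt = 373 − 137 = 236 minutes, the level fell by a factor of 161/78.6 ≈ 2.0483.
n = log₂(2.0483) ≈ 1.0345 half-lives, so t½ = 236/1.0345 ≈ 228.14 minutes.
From t = 373 to t = 742: 78.6 × (1/2)^((742−373)/228.14) ≈ 25.617 nM.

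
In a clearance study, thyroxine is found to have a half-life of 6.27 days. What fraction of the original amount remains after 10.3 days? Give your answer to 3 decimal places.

n = 10.3/6.27 ≈ 1.6427 half-lives.
Fraction remaining = (1/2)^1.6427 ≈ 0.32025.

0.320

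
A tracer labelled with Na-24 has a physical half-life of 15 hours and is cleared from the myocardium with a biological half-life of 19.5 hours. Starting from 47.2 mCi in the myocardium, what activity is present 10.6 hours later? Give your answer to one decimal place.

19.8 mCi

1/t_eff = 1/t_phys + 1/t_biol = 1/15 + 1/19.5 = 0.11795 per hour.
t_eff = 15 × 19.5 / (15 + 19.5) ≈ 8.4783 hours.
Remaining = 47.2 × (1/2)^(10.6/8.4783) = 47.2 × (1/2)^1.2503 ≈ 19.842 mCi.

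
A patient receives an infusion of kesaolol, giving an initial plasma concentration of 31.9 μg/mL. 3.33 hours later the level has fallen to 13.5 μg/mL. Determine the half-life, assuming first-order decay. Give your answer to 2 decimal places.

A/A₀ = 13.5/31.9 ≈ 0.4232.
n = log₂(2.363) ≈ 1.2406 half-lives elapsed in 3.33 hours.
t½ = 3.33/1.2406 ≈ 2.6842 hours.

2.68 hours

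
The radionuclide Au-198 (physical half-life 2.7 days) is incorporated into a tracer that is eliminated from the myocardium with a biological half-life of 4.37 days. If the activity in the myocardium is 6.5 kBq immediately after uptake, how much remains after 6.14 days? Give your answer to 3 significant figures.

1/t_eff = 1/t_phys + 1/t_biol = 1/2.7 + 1/4.37 = 0.5992 per day.
t_eff = 2.7 × 4.37 / (2.7 + 4.37) ≈ 1.6689 days.
Remaining = 6.5 × (1/2)^(6.14/1.6689) = 6.5 × (1/2)^3.6791 ≈ 0.50745 kBq.

0.507 kBq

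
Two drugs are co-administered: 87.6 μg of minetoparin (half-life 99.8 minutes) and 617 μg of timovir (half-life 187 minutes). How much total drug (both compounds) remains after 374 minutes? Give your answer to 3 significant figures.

minetoparin: 87.6 × (1/2)^(374/99.8) = 87.6 × (1/2)^3.7475 ≈ 6.5222 μg.
timovir: 617 × (1/2)^(374/187) = 617 × (1/2)^2 ≈ 154.25 μg.
Total = 6.5222 + 154.25 ≈ 160.77 μg.

161 μg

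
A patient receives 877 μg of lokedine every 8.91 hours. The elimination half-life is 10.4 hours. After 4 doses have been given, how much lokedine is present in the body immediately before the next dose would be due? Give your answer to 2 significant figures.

The 4 doses were given 35.64, 26.73, 17.82, 8.91 hours ago.
Total = 877·(1/2)^(35.64/10.4) + 877·(1/2)^(26.73/10.4) + 877·(1/2)^(17.82/10.4) + 877·(1/2)^(8.91/10.4)
      = 81.544 + 147.67 + 267.42 + 484.28 ≈ 980.92 μg.

980 μg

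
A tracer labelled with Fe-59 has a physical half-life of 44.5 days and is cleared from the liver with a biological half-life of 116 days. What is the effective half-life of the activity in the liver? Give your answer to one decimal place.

1/t_eff = 1/t_phys + 1/t_biol = 1/44.5 + 1/116 = 0.031093 per day.
t_eff = 44.5 × 116 / (44.5 + 116) ≈ 32.162 days.

32.2 days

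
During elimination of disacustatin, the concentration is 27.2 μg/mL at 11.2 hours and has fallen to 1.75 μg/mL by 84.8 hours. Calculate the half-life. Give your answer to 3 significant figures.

18.6 hours

Over Δt = 84.8 − 11.2 = 73.6 hours, the level fell by a factor of 27.2/1.75 ≈ 15.543.
n = log₂(15.543) ≈ 3.9582 half-lives, so t½ = 73.6/3.9582 ≈ 18.594 hours.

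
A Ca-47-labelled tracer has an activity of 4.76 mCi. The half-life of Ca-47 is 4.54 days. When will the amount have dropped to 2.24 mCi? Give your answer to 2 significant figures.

4.9 days

Fraction remaining = 2.24/4.76 ≈ 0.47059.
n = log₂(4.76/2.24) = ln(2.125)/ln 2 ≈ 1.0875 half-lives.
t = n × t½ = 1.0875 × 4.54 ≈ 4.9371 days.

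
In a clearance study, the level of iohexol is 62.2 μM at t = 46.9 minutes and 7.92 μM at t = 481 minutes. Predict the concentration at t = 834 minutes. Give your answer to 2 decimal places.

Over Δt = 481 − 46.9 = 434.1 minutes, the level fell by a factor of 62.2/7.92 ≈ 7.8535.
n = log₂(7.8535) ≈ 2.9733 half-lives, so t½ = 434.1/2.9733 ≈ 146 minutes.
From t = 481 to t = 834: 7.92 × (1/2)^((834−481)/146) ≈ 1.4821 μM.

1.48 μM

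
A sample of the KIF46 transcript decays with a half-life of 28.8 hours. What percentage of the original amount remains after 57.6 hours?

n = 57.6/28.8 ≈ 2 half-lives.
Fraction remaining = (1/2)^2 ≈ 0.25, i.e. 25%.

25%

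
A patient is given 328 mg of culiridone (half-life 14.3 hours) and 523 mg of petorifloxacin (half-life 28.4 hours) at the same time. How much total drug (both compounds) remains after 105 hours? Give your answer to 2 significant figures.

42 mg

culiridone: 328 × (1/2)^(105/14.3) = 328 × (1/2)^7.3427 ≈ 2.0208 mg.
petorifloxacin: 523 × (1/2)^(105/28.4) = 523 × (1/2)^3.6972 ≈ 40.322 mg.
Total = 2.0208 + 40.322 ≈ 42.342 mg.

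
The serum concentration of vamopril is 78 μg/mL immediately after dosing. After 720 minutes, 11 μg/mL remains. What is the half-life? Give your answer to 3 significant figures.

255 minutes

A/A₀ = 11/78 ≈ 0.14103.
n = log₂(7.0909) ≈ 2.826 half-lives elapsed in 720 minutes.
t½ = 720/2.826 ≈ 254.78 minutes.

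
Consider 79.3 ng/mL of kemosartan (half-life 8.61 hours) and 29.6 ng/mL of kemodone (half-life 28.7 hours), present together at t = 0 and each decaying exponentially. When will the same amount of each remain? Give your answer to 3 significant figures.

17.5 hours

Set 79.3·(1/2)^(t/8.61) = 29.6·(1/2)^(t/28.7).
Taking log₂: log₂(79.3/29.6) = t·(1/8.61 − 1/28.7).
log₂(2.6791) = 1.4217; 1/8.61 − 1/28.7 = 0.081301.
t = 1.4217 / 0.081301 ≈ 17.487 hours.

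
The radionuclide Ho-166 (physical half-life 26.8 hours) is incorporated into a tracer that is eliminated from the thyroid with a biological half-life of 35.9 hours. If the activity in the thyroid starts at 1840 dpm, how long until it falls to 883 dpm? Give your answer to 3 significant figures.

16.3 hours

1/t_eff = 1/t_phys + 1/t_biol = 1/26.8 + 1/35.9 = 0.065169 per hour.
t_eff = 26.8 × 35.9 / (26.8 + 35.9) ≈ 15.345 hours.
n = log₂(1840/883) ≈ 1.0592; t = 1.0592 × 15.345 ≈ 16.254 hours.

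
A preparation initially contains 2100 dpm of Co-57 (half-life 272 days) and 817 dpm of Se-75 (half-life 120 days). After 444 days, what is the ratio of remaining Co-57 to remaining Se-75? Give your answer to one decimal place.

10.8

Co-57: 2100 × (1/2)^(444/272) = 2100 × (1/2)^1.6324 ≈ 677.38 dpm.
Se-75: 817 × (1/2)^(444/120) = 817 × (1/2)^3.7 ≈ 62.865 dpm.
Ratio ≈ 677.38 / 62.865 ≈ 10.775.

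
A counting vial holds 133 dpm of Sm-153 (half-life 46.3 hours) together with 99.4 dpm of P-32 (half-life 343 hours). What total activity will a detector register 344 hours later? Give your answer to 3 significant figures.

50.4 dpm

Sm-153: 133 × (1/2)^(344/46.3) = 133 × (1/2)^7.4298 ≈ 0.77136 dpm.
P-32: 99.4 × (1/2)^(344/343) = 99.4 × (1/2)^1.0029 ≈ 49.6 dpm.
Total = 0.77136 + 49.6 ≈ 50.371 dpm.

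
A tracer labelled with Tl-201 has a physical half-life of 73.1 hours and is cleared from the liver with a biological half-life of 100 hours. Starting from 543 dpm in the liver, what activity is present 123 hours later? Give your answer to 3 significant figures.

1/t_eff = 1/t_phys + 1/t_biol = 1/73.1 + 1/100 = 0.02368 per hour.
t_eff = 73.1 × 100 / (73.1 + 100) ≈ 42.23 hours.
Remaining = 543 × (1/2)^(123/42.23) = 543 × (1/2)^2.9126 ≈ 72.113 dpm.

72.1 dpm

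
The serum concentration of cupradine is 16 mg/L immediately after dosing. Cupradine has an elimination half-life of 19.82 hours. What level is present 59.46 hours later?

Elapsed time is 3 half-lives (59.46/19.82).
Each half-life halves the amount: 16 × (1/2)^3 = 16/8 = 2 mg/L.

2 mg/L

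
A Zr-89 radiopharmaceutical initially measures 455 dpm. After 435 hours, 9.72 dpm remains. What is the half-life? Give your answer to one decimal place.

A/A₀ = 9.72/455 ≈ 0.021363.
n = log₂(46.811) ≈ 5.5488 half-lives elapsed in 435 hours.
t½ = 435/5.5488 ≈ 78.396 hours.

78.4 hours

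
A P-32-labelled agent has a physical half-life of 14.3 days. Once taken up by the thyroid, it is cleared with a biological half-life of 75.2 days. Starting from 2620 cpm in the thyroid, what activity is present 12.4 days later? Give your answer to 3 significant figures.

1/t_eff = 1/t_phys + 1/t_biol = 1/14.3 + 1/75.2 = 0.083228 per day.
t_eff = 14.3 × 75.2 / (14.3 + 75.2) ≈ 12.015 days.
Remaining = 2620 × (1/2)^(12.4/12.015) = 2620 × (1/2)^1.032 ≈ 1281.2 cpm.

1280 cpm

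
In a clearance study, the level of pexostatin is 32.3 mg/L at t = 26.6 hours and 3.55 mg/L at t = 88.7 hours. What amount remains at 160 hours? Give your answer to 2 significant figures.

Over Δt = 88.7 − 26.6 = 62.1 hours, the level fell by a factor of 32.3/3.55 ≈ 9.0986.
n = log₂(9.0986) ≈ 3.1856 half-lives, so t½ = 62.1/3.1856 ≈ 19.494 hours.
From t = 88.7 to t = 160: 3.55 × (1/2)^((160−88.7)/19.494) ≈ 0.28131 mg/L.

0.28 mg/L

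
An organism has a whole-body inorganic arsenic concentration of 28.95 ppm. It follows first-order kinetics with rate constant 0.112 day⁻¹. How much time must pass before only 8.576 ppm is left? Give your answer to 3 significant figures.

t½ = ln 2 / λ = 0.69315 / 0.112 ≈ 6.1888 days.
Fraction remaining = 8.576/28.95 ≈ 0.29623.
n = log₂(28.95/8.576) = ln(3.3757)/ln 2 ≈ 1.7552 half-lives.
t = n × t½ = 1.7552 × 6.1888 ≈ 10.863 days.

10.9 days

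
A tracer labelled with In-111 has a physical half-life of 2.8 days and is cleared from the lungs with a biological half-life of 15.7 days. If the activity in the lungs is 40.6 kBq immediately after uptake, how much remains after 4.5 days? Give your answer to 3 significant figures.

10.9 kBq

1/t_eff = 1/t_phys + 1/t_biol = 1/2.8 + 1/15.7 = 0.42084 per day.
t_eff = 2.8 × 15.7 / (2.8 + 15.7) ≈ 2.3762 days.
Remaining = 40.6 × (1/2)^(4.5/2.3762) = 40.6 × (1/2)^1.8938 ≈ 10.926 kBq.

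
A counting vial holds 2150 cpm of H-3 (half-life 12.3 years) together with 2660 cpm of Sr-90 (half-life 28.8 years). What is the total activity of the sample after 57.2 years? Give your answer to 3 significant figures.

H-3: 2150 × (1/2)^(57.2/12.3) = 2150 × (1/2)^4.6504 ≈ 85.61 cpm.
Sr-90: 2660 × (1/2)^(57.2/28.8) = 2660 × (1/2)^1.9861 ≈ 671.43 cpm.
Total = 85.61 + 671.43 ≈ 757.04 cpm.

757 cpm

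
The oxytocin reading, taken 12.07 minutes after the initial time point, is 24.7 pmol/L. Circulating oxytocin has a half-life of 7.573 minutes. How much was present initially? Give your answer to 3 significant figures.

Number of half-lives elapsed: n = 12.07/7.573 ≈ 1.5938.
A₀ = A × 2^n = 24.7 × 2^1.5938 = 24.7 × 3.0185 ≈ 74.556 pmol/L.

74.6 pmol/L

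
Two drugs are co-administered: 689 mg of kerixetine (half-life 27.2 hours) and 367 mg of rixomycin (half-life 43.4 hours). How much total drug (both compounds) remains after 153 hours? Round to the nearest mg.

46 mg

kerixetine: 689 × (1/2)^(153/27.2) = 689 × (1/2)^5.625 ≈ 13.961 mg.
rixomycin: 367 × (1/2)^(153/43.4) = 367 × (1/2)^3.5253 ≈ 31.874 mg.
Total = 13.961 + 31.874 ≈ 45.835 mg.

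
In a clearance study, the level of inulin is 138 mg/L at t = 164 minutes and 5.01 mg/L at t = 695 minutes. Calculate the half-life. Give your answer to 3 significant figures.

111 minutes

Over Δt = 695 − 164 = 531 minutes, the level fell by a factor of 138/5.01 ≈ 27.545.
n = log₂(27.545) ≈ 4.7837 half-lives, so t½ = 531/4.7837 ≈ 111 minutes.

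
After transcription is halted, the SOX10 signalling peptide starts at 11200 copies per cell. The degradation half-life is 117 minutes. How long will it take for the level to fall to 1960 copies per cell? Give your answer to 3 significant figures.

Fraction remaining = 1960/11200 ≈ 0.175.
n = log₂(11200/1960) = ln(5.7143)/ln 2 ≈ 2.5146 half-lives.
t = n × t½ = 2.5146 × 117 ≈ 294.21 minutes.

294 minutes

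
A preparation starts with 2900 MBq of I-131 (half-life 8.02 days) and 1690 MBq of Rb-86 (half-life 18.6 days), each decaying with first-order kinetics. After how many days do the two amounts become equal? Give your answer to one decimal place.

Set 2900·(1/2)^(t/8.02) = 1690·(1/2)^(t/18.6).
Taking log₂: log₂(2900/1690) = t·(1/8.02 − 1/18.6).
log₂(1.716) = 0.77903; 1/8.02 − 1/18.6 = 0.070925.
t = 0.77903 / 0.070925 ≈ 10.984 days.

11.0 days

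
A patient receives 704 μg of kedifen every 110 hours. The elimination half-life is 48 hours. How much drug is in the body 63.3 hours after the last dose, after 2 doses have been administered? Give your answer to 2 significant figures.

The 2 doses were given 173.3, 63.3 hours ago.
Total = 704·(1/2)^(173.3/48) + 704·(1/2)^(63.3/48)
      = 57.641 + 282.22 ≈ 339.86 μg.

340 μg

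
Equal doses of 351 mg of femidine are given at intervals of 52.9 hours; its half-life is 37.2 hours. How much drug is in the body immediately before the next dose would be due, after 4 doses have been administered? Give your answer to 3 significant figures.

The 4 doses were given 211.6, 158.7, 105.8, 52.9 hours ago.
Total = 351·(1/2)^(211.6/37.2) + 351·(1/2)^(158.7/37.2) + 351·(1/2)^(105.8/37.2) + 351·(1/2)^(52.9/37.2)
      = 6.8076 + 18.242 + 48.882 + 130.99 ≈ 204.92 mg.

205 mg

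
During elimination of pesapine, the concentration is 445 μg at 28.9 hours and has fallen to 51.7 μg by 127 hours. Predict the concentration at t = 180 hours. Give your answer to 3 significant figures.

16.2 μg

Over Δt = 127 − 28.9 = 98.1 hours, the level fell by a factor of 445/51.7 ≈ 8.6074.
n = log₂(8.6074) ≈ 3.1056 half-lives, so t½ = 98.1/3.1056 ≈ 31.588 hours.
From t = 127 to t = 180: 51.7 × (1/2)^((180−127)/31.588) ≈ 16.159 μg.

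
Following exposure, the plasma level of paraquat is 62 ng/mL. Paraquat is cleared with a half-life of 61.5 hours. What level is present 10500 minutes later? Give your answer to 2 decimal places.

8.63 ng/mL

Convert the elapsed time: 10500 minutes = 175 hours.
Number of half-lives: n = 175/61.5 ≈ 2.8455.
Remaining = 62 × (1/2)^2.8455 = 62 × 0.13913 ≈ 8.6259 ng/mL.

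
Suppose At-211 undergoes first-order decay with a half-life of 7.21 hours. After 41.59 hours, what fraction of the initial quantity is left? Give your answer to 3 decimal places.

n = 41.59/7.21 ≈ 5.7684 half-lives.
Fraction remaining = (1/2)^5.7684 ≈ 0.018346.

0.018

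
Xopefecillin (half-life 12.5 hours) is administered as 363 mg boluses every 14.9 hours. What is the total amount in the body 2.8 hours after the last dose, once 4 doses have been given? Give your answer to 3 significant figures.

The 4 doses were given 47.5, 32.6, 17.7, 2.8 hours ago.
Total = 363·(1/2)^(47.5/12.5) + 363·(1/2)^(32.6/12.5) + 363·(1/2)^(17.7/12.5) + 363·(1/2)^(2.8/12.5)
      = 26.061 + 59.542 + 136.03 + 310.8 ≈ 532.43 mg.

532 mg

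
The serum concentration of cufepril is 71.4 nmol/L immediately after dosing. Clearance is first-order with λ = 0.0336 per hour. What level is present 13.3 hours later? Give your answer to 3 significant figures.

t½ = ln 2 / λ = 0.69315 / 0.0336 ≈ 20.629 hours.
Number of half-lives: n = 13.3/20.629 ≈ 0.64471.
Remaining = 71.4 × (1/2)^0.64471 = 71.4 × 0.63962 ≈ 45.669 nmol/L.

45.7 nmol/L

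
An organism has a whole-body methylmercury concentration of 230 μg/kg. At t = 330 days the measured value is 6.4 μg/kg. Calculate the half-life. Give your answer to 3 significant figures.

63.9 days

A/A₀ = 6.4/230 ≈ 0.027826.
n = log₂(35.938) ≈ 5.1674 half-lives elapsed in 330 days.
t½ = 330/5.1674 ≈ 63.862 days.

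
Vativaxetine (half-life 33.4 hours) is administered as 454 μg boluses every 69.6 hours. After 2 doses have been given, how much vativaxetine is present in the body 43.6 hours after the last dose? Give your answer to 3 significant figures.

227 μg

The 2 doses were given 113.2, 43.6 hours ago.
Total = 454·(1/2)^(113.2/33.4) + 454·(1/2)^(43.6/33.4)
      = 43.331 + 183.69 ≈ 227.02 μg.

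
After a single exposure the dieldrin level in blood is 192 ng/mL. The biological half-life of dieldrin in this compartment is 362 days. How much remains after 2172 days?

Elapsed time is 6 half-lives (2172/362).
Each half-life halves the amount: 192 × (1/2)^6 = 192/64 = 3 ng/mL.

3 ng/mL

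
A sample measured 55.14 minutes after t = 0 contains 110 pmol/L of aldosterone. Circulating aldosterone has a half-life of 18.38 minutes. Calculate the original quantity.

880 pmol/L

Number of half-lives elapsed: n = 55.14/18.38 ≈ 3.
A₀ = A × 2^n = 110 × 2^3 = 110 × 8 ≈ 880 pmol/L.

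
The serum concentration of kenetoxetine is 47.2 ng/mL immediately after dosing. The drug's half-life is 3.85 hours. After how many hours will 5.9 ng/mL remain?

5.9/47.2 = 1/8, so 3 half-lives have elapsed.
t = 3 × 3.85 = 11.55 hours.

11.55 hours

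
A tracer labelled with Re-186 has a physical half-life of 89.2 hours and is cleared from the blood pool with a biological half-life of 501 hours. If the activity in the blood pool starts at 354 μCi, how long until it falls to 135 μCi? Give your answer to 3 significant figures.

105 hours

1/t_eff = 1/t_phys + 1/t_biol = 1/89.2 + 1/501 = 0.013207 per hour.
t_eff = 89.2 × 501 / (89.2 + 501) ≈ 75.719 hours.
n = log₂(354/135) ≈ 1.3908; t = 1.3908 × 75.719 ≈ 105.31 hours.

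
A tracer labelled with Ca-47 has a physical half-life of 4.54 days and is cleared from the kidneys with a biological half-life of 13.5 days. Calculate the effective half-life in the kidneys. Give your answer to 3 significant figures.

1/t_eff = 1/t_phys + 1/t_biol = 1/4.54 + 1/13.5 = 0.29434 per day.
t_eff = 4.54 × 13.5 / (4.54 + 13.5) ≈ 3.3975 days.

3.40 days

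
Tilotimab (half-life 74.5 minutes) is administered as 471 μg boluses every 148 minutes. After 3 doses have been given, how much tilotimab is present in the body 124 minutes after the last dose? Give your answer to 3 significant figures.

The 3 doses were given 420, 272, 124 minutes ago.
Total = 471·(1/2)^(420/74.5) + 471·(1/2)^(272/74.5) + 471·(1/2)^(124/74.5)
      = 9.461 + 37.494 + 148.59 ≈ 195.54 μg.

196 μg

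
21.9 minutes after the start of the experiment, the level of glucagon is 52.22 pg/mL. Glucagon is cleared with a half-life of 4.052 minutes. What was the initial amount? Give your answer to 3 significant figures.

2210 pg/mL

Number of half-lives elapsed: n = 21.9/4.052 ≈ 5.4047.
A₀ = A × 2^n = 52.22 × 2^5.4047 = 52.22 × 42.363 ≈ 2212.2 pg/mL.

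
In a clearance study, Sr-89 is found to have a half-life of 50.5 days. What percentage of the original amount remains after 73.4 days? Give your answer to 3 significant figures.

n = 73.4/50.5 ≈ 1.4535 half-lives.
Fraction remaining = (1/2)^1.4535 ≈ 0.36514, i.e. 36.514%.

36.5%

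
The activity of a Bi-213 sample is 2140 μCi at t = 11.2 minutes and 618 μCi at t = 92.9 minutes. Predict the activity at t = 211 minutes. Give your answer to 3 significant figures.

103 μCi

Over Δt = 92.9 − 11.2 = 81.7 minutes, the level fell by a factor of 2140/618 ≈ 3.4628.
n = log₂(3.4628) ≈ 1.7919 half-lives, so t½ = 81.7/1.7919 ≈ 45.593 minutes.
From t = 92.9 to t = 211: 618 × (1/2)^((211−92.9)/45.593) ≈ 102.62 μCi.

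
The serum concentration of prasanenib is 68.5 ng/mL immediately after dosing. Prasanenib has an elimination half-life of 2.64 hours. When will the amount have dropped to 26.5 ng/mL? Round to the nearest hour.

Fraction remaining = 26.5/68.5 ≈ 0.38686.
n = log₂(68.5/26.5) = ln(2.5849)/ln 2 ≈ 1.3701 half-lives.
t = n × t½ = 1.3701 × 2.64 ≈ 3.6171 hours.

4 hours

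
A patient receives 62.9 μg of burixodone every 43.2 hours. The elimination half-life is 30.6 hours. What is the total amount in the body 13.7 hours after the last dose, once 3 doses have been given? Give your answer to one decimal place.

70.0 μg

The 3 doses were given 100.1, 56.9, 13.7 hours ago.
Total = 62.9·(1/2)^(100.1/30.6) + 62.9·(1/2)^(56.9/30.6) + 62.9·(1/2)^(13.7/30.6)
      = 6.5149 + 17.334 + 46.119 ≈ 69.967 μg.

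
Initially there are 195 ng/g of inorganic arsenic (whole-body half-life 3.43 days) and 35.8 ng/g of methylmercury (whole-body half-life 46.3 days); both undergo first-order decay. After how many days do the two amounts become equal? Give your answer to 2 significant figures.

Set 195·(1/2)^(t/3.43) = 35.8·(1/2)^(t/46.3).
Taking log₂: log₂(195/35.8) = t·(1/3.43 − 1/46.3).
log₂(5.4469) = 2.4454; 1/3.43 − 1/46.3 = 0.26995.
t = 2.4454 / 0.26995 ≈ 9.059 days.

9.1 days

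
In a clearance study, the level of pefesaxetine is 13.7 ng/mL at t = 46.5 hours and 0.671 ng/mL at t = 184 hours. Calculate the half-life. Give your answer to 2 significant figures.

32 hours

Over Δt = 184 − 46.5 = 137.5 hours, the level fell by a factor of 13.7/0.671 ≈ 20.417.
n = log₂(20.417) ≈ 4.3517 half-lives, so t½ = 137.5/4.3517 ≈ 31.597 hours.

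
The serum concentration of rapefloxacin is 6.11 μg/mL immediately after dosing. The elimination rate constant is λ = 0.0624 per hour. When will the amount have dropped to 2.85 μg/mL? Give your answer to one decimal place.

t½ = ln 2 / λ = 0.69315 / 0.0624 ≈ 11.108 hours.
Fraction remaining = 2.85/6.11 ≈ 0.46645.
n = log₂(6.11/2.85) = ln(2.1439)/ln 2 ≈ 1.1002 half-lives.
t = n × t½ = 1.1002 × 11.108 ≈ 12.221 hours.

12.2 hours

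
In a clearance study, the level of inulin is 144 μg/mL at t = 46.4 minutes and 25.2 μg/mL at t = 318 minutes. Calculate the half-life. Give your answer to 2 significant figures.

Over Δt = 318 − 46.4 = 271.6 minutes, the level fell by a factor of 144/25.2 ≈ 5.7143.
n = log₂(5.7143) ≈ 2.5146 half-lives, so t½ = 271.6/2.5146 ≈ 108.01 minutes.

110 minutes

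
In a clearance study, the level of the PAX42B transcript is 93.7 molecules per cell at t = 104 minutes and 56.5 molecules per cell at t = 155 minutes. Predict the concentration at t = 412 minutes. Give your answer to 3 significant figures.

4.42 molecules per cell

Over Δt = 155 − 104 = 51 minutes, the level fell by a factor of 93.7/56.5 ≈ 1.6584.
n = log₂(1.6584) ≈ 0.7298 half-lives, so t½ = 51/0.7298 ≈ 69.882 minutes.
From t = 155 to t = 412: 56.5 × (1/2)^((412−155)/69.882) ≈ 4.4155 molecules per cell.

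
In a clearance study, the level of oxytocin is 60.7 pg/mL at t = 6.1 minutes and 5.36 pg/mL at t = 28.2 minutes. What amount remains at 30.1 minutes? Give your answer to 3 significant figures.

4.35 pg/mL

Over Δt = 28.2 − 6.1 = 22.1 minutes, the level fell by a factor of 60.7/5.36 ≈ 11.325.
n = log₂(11.325) ≈ 3.5014 half-lives, so t½ = 22.1/3.5014 ≈ 6.3118 minutes.
From t = 28.2 to t = 30.1: 5.36 × (1/2)^((30.1−28.2)/6.3118) ≈ 4.3506 pg/mL.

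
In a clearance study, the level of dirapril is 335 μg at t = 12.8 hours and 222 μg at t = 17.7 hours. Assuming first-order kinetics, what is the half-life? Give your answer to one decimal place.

Over Δt = 17.7 − 12.8 = 4.9 hours, the level fell by a factor of 335/222 ≈ 1.509.
n = log₂(1.509) ≈ 0.5936 half-lives, so t½ = 4.9/0.5936 ≈ 8.2547 hours.

8.3 hours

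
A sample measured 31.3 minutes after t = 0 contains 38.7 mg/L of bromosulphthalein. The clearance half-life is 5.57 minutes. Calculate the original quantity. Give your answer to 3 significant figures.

Number of half-lives elapsed: n = 31.3/5.57 ≈ 5.6194.
A₀ = A × 2^n = 38.7 × 2^5.6194 = 38.7 × 49.159 ≈ 1902.5 mg/L.

1900 mg/L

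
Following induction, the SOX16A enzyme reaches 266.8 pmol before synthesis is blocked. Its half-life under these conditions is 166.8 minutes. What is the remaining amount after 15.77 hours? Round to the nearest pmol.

Convert the elapsed time: 15.77 hours = 946.2 minutes.
Number of half-lives: n = 946.2/166.8 ≈ 5.6727.
Remaining = 266.8 × (1/2)^5.6727 = 266.8 × 0.019605 ≈ 5.2305 pmol.

5 pmol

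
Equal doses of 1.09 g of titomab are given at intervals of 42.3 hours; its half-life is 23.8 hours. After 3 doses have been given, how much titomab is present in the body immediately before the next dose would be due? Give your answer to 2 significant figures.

The 3 doses were given 126.9, 84.6, 42.3 hours ago.
Total = 1.09·(1/2)^(126.9/23.8) + 1.09·(1/2)^(84.6/23.8) + 1.09·(1/2)^(42.3/23.8)
      = 0.027062 + 0.092764 + 0.31798 ≈ 0.43781 g.

0.44 g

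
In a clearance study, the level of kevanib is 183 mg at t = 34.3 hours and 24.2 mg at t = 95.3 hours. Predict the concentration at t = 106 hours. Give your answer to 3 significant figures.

Over Δt = 95.3 − 34.3 = 61 hours, the level fell by a factor of 183/24.2 ≈ 7.562.
n = log₂(7.562) ≈ 2.9188 half-lives, so t½ = 61/2.9188 ≈ 20.899 hours.
From t = 95.3 to t = 106: 24.2 × (1/2)^((106−95.3)/20.899) ≈ 16.97 mg.

17.0 mg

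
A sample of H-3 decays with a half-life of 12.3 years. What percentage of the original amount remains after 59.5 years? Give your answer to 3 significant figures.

3.50%

n = 59.5/12.3 ≈ 4.8374 half-lives.
Fraction remaining = (1/2)^4.8374 ≈ 0.034978, i.e. 3.4978%.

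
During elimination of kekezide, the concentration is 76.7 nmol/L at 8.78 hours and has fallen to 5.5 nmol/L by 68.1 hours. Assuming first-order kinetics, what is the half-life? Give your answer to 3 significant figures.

Over Δt = 68.1 − 8.78 = 59.32 hours, the level fell by a factor of 76.7/5.5 ≈ 13.945.
n = log₂(13.945) ≈ 3.8017 half-lives, so t½ = 59.32/3.8017 ≈ 15.603 hours.

15.6 hours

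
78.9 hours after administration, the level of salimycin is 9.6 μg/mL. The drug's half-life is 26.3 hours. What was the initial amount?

76.8 μg/mL

Number of half-lives elapsed: n = 78.9/26.3 ≈ 3.
A₀ = A × 2^n = 9.6 × 2^3 = 9.6 × 8 ≈ 76.8 μg/mL.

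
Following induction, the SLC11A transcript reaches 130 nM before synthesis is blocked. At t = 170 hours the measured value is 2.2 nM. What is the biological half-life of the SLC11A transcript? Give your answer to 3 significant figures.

28.9 hours

A/A₀ = 2.2/130 ≈ 0.016923.
n = log₂(59.091) ≈ 5.8849 half-lives elapsed in 170 hours.
t½ = 170/5.8849 ≈ 28.888 hours.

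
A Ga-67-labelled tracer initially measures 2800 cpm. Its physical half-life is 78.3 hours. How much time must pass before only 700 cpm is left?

156.6 hours

700/2800 = 1/4, so 2 half-lives have elapsed.
t = 2 × 78.3 = 156.6 hours.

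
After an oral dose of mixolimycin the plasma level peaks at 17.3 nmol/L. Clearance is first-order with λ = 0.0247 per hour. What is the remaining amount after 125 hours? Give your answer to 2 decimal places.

0.79 nmol/L

t½ = ln 2 / λ = 0.69315 / 0.0247 ≈ 28.063 hours.
Number of half-lives: n = 125/28.063 ≈ 4.4543.
Remaining = 17.3 × (1/2)^4.4543 = 17.3 × 0.045616 ≈ 0.78915 nmol/L.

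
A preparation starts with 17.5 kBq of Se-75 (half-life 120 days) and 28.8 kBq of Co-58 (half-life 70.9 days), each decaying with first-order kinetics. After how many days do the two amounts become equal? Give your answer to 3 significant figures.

Set 17.5·(1/2)^(t/120) = 28.8·(1/2)^(t/70.9).
Taking log₂: log₂(17.5/28.8) = t·(1/120 − 1/70.9).
log₂(0.60764) = -0.71871; 1/120 − 1/70.9 = -0.005771.
t = -0.71871 / -0.005771 ≈ 124.54 days.

125 days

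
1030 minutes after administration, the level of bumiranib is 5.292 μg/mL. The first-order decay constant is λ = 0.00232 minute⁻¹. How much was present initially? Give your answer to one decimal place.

t½ = ln 2 / λ = 0.69315 / 0.00232 ≈ 298.77 minutes.
Number of half-lives elapsed: n = 1030/298.77 ≈ 3.4475.
A₀ = A × 2^n = 5.292 × 2^3.4475 = 5.292 × 10.909 ≈ 57.731 μg/mL.

57.7 μg/mL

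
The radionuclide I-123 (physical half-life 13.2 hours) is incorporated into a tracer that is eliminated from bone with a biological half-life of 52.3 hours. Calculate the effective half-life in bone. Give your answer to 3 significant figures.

10.5 hours

1/t_eff = 1/t_phys + 1/t_biol = 1/13.2 + 1/52.3 = 0.094878 per hour.
t_eff = 13.2 × 52.3 / (13.2 + 52.3) ≈ 10.54 hours.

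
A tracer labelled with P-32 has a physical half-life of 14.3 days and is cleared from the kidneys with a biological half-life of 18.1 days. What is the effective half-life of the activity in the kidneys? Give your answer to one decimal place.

8.0 days

1/t_eff = 1/t_phys + 1/t_biol = 1/14.3 + 1/18.1 = 0.12518 per day.
t_eff = 14.3 × 18.1 / (14.3 + 18.1) ≈ 7.9886 days.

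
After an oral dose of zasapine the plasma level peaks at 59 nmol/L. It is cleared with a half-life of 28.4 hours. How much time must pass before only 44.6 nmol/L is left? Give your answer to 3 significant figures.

Fraction remaining = 44.6/59 ≈ 0.75593.
n = log₂(59/44.6) = ln(1.3229)/ln 2 ≈ 0.40367 half-lives.
t = n × t½ = 0.40367 × 28.4 ≈ 11.464 hours.

11.5 hours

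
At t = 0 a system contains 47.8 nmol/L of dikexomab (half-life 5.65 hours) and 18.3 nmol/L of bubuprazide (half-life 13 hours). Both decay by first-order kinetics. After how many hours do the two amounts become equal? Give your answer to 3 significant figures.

13.8 hours

Set 47.8·(1/2)^(t/5.65) = 18.3·(1/2)^(t/13).
Taking log₂: log₂(47.8/18.3) = t·(1/5.65 − 1/13).
log₂(2.612) = 1.3852; 1/5.65 − 1/13 = 0.10007.
t = 1.3852 / 0.10007 ≈ 13.842 hours.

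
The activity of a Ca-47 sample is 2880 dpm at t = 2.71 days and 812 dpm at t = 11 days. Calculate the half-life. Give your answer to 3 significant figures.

4.54 days

Over Δt = 11 − 2.71 = 8.29 days, the level fell by a factor of 2880/812 ≈ 3.5468.
n = log₂(3.5468) ≈ 1.8265 half-lives, so t½ = 8.29/1.8265 ≈ 4.5387 days.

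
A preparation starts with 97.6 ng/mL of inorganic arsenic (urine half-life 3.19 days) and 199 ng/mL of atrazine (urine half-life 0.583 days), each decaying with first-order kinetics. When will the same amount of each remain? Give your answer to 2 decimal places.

Set 97.6·(1/2)^(t/3.19) = 199·(1/2)^(t/0.583).
Taking log₂: log₂(97.6/199) = t·(1/3.19 − 1/0.583).
log₂(0.49045) = -1.0278; 1/3.19 − 1/0.583 = -1.4018.
t = -1.0278 / -1.4018 ≈ 0.73322 days.

0.73 days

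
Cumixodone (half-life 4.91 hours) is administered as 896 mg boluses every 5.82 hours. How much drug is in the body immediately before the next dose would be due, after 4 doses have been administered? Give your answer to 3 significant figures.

The 4 doses were given 23.28, 17.46, 11.64, 5.82 hours ago.
Total = 896·(1/2)^(23.28/4.91) + 896·(1/2)^(17.46/4.91) + 896·(1/2)^(11.64/4.91) + 896·(1/2)^(5.82/4.91)
      = 33.498 + 76.18 + 173.25 + 393.99 ≈ 676.92 mg.

677 mg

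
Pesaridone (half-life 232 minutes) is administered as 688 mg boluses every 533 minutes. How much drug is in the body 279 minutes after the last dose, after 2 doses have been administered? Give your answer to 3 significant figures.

The 2 doses were given 812, 279 minutes ago.
Total = 688·(1/2)^(812/232) + 688·(1/2)^(279/232)
      = 60.811 + 298.93 ≈ 359.74 mg.

360 mg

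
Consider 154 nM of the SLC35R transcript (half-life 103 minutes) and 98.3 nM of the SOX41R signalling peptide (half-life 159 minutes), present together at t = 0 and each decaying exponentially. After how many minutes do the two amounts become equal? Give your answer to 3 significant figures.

Set 154·(1/2)^(t/103) = 98.3·(1/2)^(t/159).
Taking log₂: log₂(154/98.3) = t·(1/103 − 1/159).
log₂(1.5666) = 0.64767; 1/103 − 1/159 = 0.0034194.
t = 0.64767 / 0.0034194 ≈ 189.41 minutes.

189 minutes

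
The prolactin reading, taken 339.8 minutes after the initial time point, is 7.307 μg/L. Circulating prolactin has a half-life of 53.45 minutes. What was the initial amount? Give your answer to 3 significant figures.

Number of half-lives elapsed: n = 339.8/53.45 ≈ 6.3573.
A₀ = A × 2^n = 7.307 × 2^6.3573 = 7.307 × 81.988 ≈ 599.09 μg/L.

599 μg/L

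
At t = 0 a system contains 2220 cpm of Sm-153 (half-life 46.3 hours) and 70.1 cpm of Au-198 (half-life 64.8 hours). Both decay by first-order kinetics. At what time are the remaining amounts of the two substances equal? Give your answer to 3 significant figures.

808 hours

Set 2220·(1/2)^(t/46.3) = 70.1·(1/2)^(t/64.8).
Taking log₂: log₂(2220/70.1) = t·(1/46.3 − 1/64.8).
log₂(31.669) = 4.985; 1/46.3 − 1/64.8 = 0.0061662.
t = 4.985 / 0.0061662 ≈ 808.44 hours.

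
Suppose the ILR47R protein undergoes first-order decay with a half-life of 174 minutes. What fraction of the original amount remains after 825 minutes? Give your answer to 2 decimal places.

n = 825/174 ≈ 4.7414 half-lives.
Fraction remaining = (1/2)^4.7414 ≈ 0.037385.

0.04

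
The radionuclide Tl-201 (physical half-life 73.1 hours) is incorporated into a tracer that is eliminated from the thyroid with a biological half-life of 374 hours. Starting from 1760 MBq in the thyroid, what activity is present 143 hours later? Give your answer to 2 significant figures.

1/t_eff = 1/t_phys + 1/t_biol = 1/73.1 + 1/374 = 0.016354 per hour.
t_eff = 73.1 × 374 / (73.1 + 374) ≈ 61.148 hours.
Remaining = 1760 × (1/2)^(143/61.148) = 1760 × (1/2)^2.3386 ≈ 347.96 MBq.

350 MBq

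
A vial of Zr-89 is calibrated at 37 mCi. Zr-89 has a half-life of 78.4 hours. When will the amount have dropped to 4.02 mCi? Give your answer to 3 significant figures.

251 hours

Fraction remaining = 4.02/37 ≈ 0.10865.
n = log₂(37/4.02) = ln(9.204)/ln 2 ≈ 3.2023 half-lives.
t = n × t½ = 3.2023 × 78.4 ≈ 251.06 hours.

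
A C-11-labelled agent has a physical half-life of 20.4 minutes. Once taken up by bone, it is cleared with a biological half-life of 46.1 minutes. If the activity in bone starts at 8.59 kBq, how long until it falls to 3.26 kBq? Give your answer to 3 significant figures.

19.8 minutes

1/t_eff = 1/t_phys + 1/t_biol = 1/20.4 + 1/46.1 = 0.070712 per minute.
t_eff = 20.4 × 46.1 / (20.4 + 46.1) ≈ 14.142 minutes.
n = log₂(8.59/3.26) ≈ 1.3978; t = 1.3978 × 14.142 ≈ 19.767 minutes.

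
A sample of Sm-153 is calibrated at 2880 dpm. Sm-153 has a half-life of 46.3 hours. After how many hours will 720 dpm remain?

92.6 hours

720/2880 = 1/4, so 2 half-lives have elapsed.
t = 2 × 46.3 = 92.6 hours.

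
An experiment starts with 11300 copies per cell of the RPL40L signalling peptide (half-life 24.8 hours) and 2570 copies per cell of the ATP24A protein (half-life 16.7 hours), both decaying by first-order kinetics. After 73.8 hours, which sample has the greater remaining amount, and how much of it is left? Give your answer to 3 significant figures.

RPL40L signalling peptide, 1440 copies per cell

RPL40L signalling peptide: 11300 × (1/2)^2.9758 ≈ 1436.4 copies per cell.
ATP24A protein: 2570 × (1/2)^4.4192 ≈ 120.12 copies per cell.
RPL40L signalling peptide has more remaining, at ≈ 1436.4 copies per cell.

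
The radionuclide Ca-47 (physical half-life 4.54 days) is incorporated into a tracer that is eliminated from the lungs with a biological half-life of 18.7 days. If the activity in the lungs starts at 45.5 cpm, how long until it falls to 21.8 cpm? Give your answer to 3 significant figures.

1/t_eff = 1/t_phys + 1/t_biol = 1/4.54 + 1/18.7 = 0.27374 per day.
t_eff = 4.54 × 18.7 / (4.54 + 18.7) ≈ 3.6531 days.
n = log₂(45.5/21.8) ≈ 1.0615; t = 1.0615 × 3.6531 ≈ 3.8779 days.

3.88 days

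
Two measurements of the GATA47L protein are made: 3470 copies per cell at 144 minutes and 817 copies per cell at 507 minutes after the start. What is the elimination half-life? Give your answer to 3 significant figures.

174 minutes

Over Δt = 507 − 144 = 363 minutes, the level fell by a factor of 3470/817 ≈ 4.2472.
n = log₂(4.2472) ≈ 2.0865 half-lives, so t½ = 363/2.0865 ≈ 173.97 minutes.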